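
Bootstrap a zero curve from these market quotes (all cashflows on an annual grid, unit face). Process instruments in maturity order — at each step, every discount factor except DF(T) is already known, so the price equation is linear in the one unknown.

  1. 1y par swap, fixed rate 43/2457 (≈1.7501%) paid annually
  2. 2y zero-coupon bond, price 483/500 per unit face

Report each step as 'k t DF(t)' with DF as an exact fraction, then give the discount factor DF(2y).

1 1 2457/2500
2 2 483/500
DF(2y) = 483/500 ≈ 0.966000

step 1 [1y] swap r/1=43/2457: DF=(1 − 43/2457·(0))/(1+43/2457) = 2457/2500 ≈ 0.982800
step 2 [2y] zero: DF = P = 483/500 ≈ 0.966000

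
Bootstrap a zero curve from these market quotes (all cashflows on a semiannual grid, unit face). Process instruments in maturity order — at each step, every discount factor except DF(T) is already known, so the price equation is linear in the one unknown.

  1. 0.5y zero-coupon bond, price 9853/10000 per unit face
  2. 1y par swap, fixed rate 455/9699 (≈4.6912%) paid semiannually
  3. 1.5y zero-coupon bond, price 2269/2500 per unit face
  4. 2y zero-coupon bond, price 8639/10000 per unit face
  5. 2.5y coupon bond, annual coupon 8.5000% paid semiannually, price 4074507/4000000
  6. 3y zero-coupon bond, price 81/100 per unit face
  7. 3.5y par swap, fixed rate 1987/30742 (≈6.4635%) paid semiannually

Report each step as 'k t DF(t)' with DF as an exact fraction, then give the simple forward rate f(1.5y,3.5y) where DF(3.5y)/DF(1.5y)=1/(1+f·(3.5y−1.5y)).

step 1 [0.5y] zero: DF = P = 9853/10000 ≈ 0.985300
step 2 [1y] swap r/2=455/19398: DF=(1 − 455/19398·(0.985300))/(1+455/19398) = 1909/2000 ≈ 0.954500
step 3 [1.5y] zero: DF = P = 2269/2500 ≈ 0.907600
step 4 [2y] zero: DF = P = 8639/10000 ≈ 0.863900
step 5 [2.5y] bond c/2=17/400: DF=(4074507/4000000 − 17/400·(0.985300+0.954500+0.907600+0.863900))/(1+17/400) = 4129/5000 ≈ 0.825800
step 6 [3y] zero: DF = P = 81/100 ≈ 0.810000
step 7 [3.5y] swap r/2=1987/61484: DF=(1 − 1987/61484·(0.985300+0.954500+0.907600+0.863900+0.825800+0.810000))/(1+1987/61484) = 8013/10000 ≈ 0.801300

1 1/2 9853/10000
2 1 1909/2000
3 3/2 2269/2500
4 2 8639/10000
5 5/2 4129/5000
6 3 81/100
7 7/2 8013/10000
f(1.5y,3.5y) = ((2269/2500)/(8013/10000) − 1)/(2) = 1063/16026 ≈ 6.6330%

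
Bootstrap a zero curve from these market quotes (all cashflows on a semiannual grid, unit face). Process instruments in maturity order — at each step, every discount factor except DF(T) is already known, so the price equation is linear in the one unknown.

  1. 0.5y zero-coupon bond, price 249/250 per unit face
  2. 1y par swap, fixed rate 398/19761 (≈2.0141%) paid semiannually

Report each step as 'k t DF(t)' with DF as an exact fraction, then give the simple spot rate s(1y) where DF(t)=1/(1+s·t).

1 1/2 249/250
2 1 9801/10000
s(1y) = (1/(9801/10000) − 1)/(1) = 199/9801 ≈ 2.0304%

step 1 [0.5y] zero: DF = P = 249/250 ≈ 0.996000
step 2 [1y] swap r/2=199/19761: DF=(1 − 199/19761·(0.996000))/(1+199/19761) = 9801/10000 ≈ 0.980100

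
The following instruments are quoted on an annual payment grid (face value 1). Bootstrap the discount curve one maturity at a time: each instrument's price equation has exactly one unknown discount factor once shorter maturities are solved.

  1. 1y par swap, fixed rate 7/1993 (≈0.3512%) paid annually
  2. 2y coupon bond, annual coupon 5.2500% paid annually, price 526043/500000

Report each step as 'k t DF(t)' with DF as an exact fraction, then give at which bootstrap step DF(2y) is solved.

step 1 [1y] swap r/1=7/1993: DF=(1 − 7/1993·(0))/(1+7/1993) = 1993/2000 ≈ 0.996500
step 2 [2y] bond c/1=21/400: DF=(526043/500000 − 21/400·(0.996500))/(1+21/400) = 9499/10000 ≈ 0.949900

1 1 1993/2000
2 2 9499/10000
DF(2y) is solved at step 2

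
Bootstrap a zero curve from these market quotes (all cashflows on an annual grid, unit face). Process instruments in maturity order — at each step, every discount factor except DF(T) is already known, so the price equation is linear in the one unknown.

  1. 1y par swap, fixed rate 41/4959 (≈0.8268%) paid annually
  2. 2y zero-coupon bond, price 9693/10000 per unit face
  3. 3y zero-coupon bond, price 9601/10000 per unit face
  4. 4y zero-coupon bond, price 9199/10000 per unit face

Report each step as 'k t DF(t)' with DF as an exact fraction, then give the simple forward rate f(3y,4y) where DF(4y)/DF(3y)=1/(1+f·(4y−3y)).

step 1 [1y] swap r/1=41/4959: DF=(1 − 41/4959·(0))/(1+41/4959) = 4959/5000 ≈ 0.991800
step 2 [2y] zero: DF = P = 9693/10000 ≈ 0.969300
step 3 [3y] zero: DF = P = 9601/10000 ≈ 0.960100
step 4 [4y] zero: DF = P = 9199/10000 ≈ 0.919900

1 1 4959/5000
2 2 9693/10000
3 3 9601/10000
4 4 9199/10000
f(3y,4y) = ((9601/10000)/(9199/10000) − 1)/(1) = 402/9199 ≈ 4.3700%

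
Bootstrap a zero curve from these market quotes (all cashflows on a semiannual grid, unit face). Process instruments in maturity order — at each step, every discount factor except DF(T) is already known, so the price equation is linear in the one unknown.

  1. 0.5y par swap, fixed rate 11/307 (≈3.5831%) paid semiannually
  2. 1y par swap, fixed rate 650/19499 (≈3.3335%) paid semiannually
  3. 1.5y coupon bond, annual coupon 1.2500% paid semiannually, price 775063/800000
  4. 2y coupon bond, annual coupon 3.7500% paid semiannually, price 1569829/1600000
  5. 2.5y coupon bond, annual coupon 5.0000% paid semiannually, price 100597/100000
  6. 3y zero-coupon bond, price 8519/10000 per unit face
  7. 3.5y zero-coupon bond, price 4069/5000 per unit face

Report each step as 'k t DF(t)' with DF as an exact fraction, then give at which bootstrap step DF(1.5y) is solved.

step 1 [0.5y] swap r/2=11/614: DF=(1 − 11/614·(0))/(1+11/614) = 614/625 ≈ 0.982400
step 2 [1y] swap r/2=325/19499: DF=(1 − 325/19499·(0.982400))/(1+325/19499) = 387/400 ≈ 0.967500
step 3 [1.5y] bond c/2=1/160: DF=(775063/800000 − 1/160·(0.982400+0.967500))/(1+1/160) = 9507/10000 ≈ 0.950700
step 4 [2y] bond c/2=3/160: DF=(1569829/1600000 − 3/160·(0.982400+0.967500+0.950700))/(1+3/160) = 9097/10000 ≈ 0.909700
step 5 [2.5y] bond c/2=1/40: DF=(100597/100000 − 1/40·(0.982400+0.967500+0.950700+0.909700))/(1+1/40) = 1777/2000 ≈ 0.888500
step 6 [3y] zero: DF = P = 8519/10000 ≈ 0.851900
step 7 [3.5y] zero: DF = P = 4069/5000 ≈ 0.813800

1 1/2 614/625
2 1 387/400
3 3/2 9507/10000
4 2 9097/10000
5 5/2 1777/2000
6 3 8519/10000
7 7/2 4069/5000
DF(1.5y) is solved at step 3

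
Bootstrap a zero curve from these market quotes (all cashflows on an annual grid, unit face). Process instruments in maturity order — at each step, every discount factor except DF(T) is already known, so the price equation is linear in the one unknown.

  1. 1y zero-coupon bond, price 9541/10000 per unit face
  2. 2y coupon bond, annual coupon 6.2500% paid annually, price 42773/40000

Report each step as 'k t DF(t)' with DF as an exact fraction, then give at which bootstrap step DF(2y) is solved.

step 1 [1y] zero: DF = P = 9541/10000 ≈ 0.954100
step 2 [2y] bond c/1=1/16: DF=(42773/40000 − 1/16·(0.954100))/(1+1/16) = 9503/10000 ≈ 0.950300

1 1 9541/10000
2 2 9503/10000
DF(2y) is solved at step 2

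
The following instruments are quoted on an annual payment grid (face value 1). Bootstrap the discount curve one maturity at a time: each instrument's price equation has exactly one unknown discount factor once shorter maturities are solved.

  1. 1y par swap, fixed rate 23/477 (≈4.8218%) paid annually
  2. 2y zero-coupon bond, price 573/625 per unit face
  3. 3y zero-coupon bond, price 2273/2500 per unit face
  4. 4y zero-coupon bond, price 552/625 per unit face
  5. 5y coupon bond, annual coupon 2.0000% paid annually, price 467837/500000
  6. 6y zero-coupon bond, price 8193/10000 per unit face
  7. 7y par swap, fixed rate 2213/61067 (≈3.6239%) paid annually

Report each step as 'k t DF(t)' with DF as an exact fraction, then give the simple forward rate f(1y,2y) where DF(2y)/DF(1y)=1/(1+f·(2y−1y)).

step 1 [1y] swap r/1=23/477: DF=(1 − 23/477·(0))/(1+23/477) = 477/500 ≈ 0.954000
step 2 [2y] zero: DF = P = 573/625 ≈ 0.916800
step 3 [3y] zero: DF = P = 2273/2500 ≈ 0.909200
step 4 [4y] zero: DF = P = 552/625 ≈ 0.883200
step 5 [5y] bond c/1=1/50: DF=(467837/500000 − 1/50·(0.954000+0.916800+0.909200+0.883200))/(1+1/50) = 1691/2000 ≈ 0.845500
step 6 [6y] zero: DF = P = 8193/10000 ≈ 0.819300
step 7 [7y] swap r/1=2213/61067: DF=(1 − 2213/61067·(0.954000+0.916800+0.909200+0.883200+0.845500+0.819300))/(1+2213/61067) = 7787/10000 ≈ 0.778700

1 1 477/500
2 2 573/625
3 3 2273/2500
4 4 552/625
5 5 1691/2000
6 6 8193/10000
7 7 7787/10000
f(1y,2y) = ((477/500)/(573/625) − 1)/(1) = 31/764 ≈ 4.0576%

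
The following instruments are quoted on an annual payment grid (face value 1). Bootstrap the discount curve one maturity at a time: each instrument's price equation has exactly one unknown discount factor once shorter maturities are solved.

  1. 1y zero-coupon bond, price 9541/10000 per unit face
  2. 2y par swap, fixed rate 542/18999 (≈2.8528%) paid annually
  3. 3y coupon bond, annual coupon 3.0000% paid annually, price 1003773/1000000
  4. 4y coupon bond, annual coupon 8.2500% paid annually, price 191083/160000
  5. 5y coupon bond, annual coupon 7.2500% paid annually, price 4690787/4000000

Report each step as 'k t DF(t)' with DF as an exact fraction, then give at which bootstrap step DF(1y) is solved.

step 1 [1y] zero: DF = P = 9541/10000 ≈ 0.954100
step 2 [2y] swap r/1=542/18999: DF=(1 − 542/18999·(0.954100))/(1+542/18999) = 4729/5000 ≈ 0.945800
step 3 [3y] bond c/1=3/100: DF=(1003773/1000000 − 3/100·(0.954100+0.945800))/(1+3/100) = 1149/1250 ≈ 0.919200
step 4 [4y] bond c/1=33/400: DF=(191083/160000 − 33/400·(0.954100+0.945800+0.919200))/(1+33/400) = 2221/2500 ≈ 0.888400
step 5 [5y] bond c/1=29/400: DF=(4690787/4000000 − 29/400·(0.954100+0.945800+0.919200+0.888400))/(1+29/400) = 2107/2500 ≈ 0.842800

1 1 9541/10000
2 2 4729/5000
3 3 1149/1250
4 4 2221/2500
5 5 2107/2500
DF(1y) is solved at step 1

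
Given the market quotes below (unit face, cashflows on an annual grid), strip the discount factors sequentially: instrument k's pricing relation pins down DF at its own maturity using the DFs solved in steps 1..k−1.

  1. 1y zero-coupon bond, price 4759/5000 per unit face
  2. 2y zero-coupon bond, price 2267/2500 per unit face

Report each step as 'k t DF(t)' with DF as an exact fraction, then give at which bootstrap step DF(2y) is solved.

step 1 [1y] zero: DF = P = 4759/5000 ≈ 0.951800
step 2 [2y] zero: DF = P = 2267/2500 ≈ 0.906800

1 1 4759/5000
2 2 2267/2500
DF(2y) is solved at step 2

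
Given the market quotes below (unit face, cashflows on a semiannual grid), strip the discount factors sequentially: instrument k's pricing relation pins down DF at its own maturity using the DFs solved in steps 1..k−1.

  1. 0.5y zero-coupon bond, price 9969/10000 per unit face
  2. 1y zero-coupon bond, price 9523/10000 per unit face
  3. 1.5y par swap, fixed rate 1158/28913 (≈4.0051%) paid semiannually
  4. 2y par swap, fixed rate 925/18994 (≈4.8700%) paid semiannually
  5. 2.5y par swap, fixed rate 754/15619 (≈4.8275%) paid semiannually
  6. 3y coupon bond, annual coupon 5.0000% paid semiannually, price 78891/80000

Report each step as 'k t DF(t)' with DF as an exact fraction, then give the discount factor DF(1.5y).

1 1/2 9969/10000
2 1 9523/10000
3 3/2 9421/10000
4 2 363/400
5 5/2 8869/10000
6 3 4239/5000
DF(1.5y) = 9421/10000 ≈ 0.942100

step 1 [0.5y] zero: DF = P = 9969/10000 ≈ 0.996900
step 2 [1y] zero: DF = P = 9523/10000 ≈ 0.952300
step 3 [1.5y] swap r/2=579/28913: DF=(1 − 579/28913·(0.996900+0.952300))/(1+579/28913) = 9421/10000 ≈ 0.942100
step 4 [2y] swap r/2=925/37988: DF=(1 − 925/37988·(0.996900+0.952300+0.942100))/(1+925/37988) = 363/400 ≈ 0.907500
step 5 [2.5y] swap r/2=377/15619: DF=(1 − 377/15619·(0.996900+0.952300+0.942100+0.907500))/(1+377/15619) = 8869/10000 ≈ 0.886900
step 6 [3y] bond c/2=1/40: DF=(78891/80000 − 1/40·(0.996900+0.952300+0.942100+0.907500+0.886900))/(1+1/40) = 4239/5000 ≈ 0.847800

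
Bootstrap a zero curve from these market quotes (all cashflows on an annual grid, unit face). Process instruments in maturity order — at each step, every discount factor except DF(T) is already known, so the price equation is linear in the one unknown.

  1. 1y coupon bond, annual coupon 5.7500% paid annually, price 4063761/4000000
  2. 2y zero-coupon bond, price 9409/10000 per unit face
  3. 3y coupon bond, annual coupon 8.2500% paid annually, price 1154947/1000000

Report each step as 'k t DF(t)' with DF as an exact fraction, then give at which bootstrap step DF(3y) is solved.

1 1 9607/10000
2 2 9409/10000
3 3 461/500
DF(3y) is solved at step 3

step 1 [1y] bond c/1=23/400: DF=(4063761/4000000 − 23/400·(0))/(1+23/400) = 9607/10000 ≈ 0.960700
step 2 [2y] zero: DF = P = 9409/10000 ≈ 0.940900
step 3 [3y] bond c/1=33/400: DF=(1154947/1000000 − 33/400·(0.960700+0.940900))/(1+33/400) = 461/500 ≈ 0.922000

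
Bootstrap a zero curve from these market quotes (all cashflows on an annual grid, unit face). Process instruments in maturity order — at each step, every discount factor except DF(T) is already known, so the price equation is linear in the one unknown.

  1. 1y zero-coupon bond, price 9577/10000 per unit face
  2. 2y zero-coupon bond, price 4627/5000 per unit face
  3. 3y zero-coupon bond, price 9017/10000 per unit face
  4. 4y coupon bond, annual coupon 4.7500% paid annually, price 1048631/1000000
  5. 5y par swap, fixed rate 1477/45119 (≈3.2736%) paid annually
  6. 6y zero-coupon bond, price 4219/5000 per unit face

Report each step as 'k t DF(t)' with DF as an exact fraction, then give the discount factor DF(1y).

step 1 [1y] zero: DF = P = 9577/10000 ≈ 0.957700
step 2 [2y] zero: DF = P = 4627/5000 ≈ 0.925400
step 3 [3y] zero: DF = P = 9017/10000 ≈ 0.901700
step 4 [4y] bond c/1=19/400: DF=(1048631/1000000 − 19/400·(0.957700+0.925400+0.901700))/(1+19/400) = 2187/2500 ≈ 0.874800
step 5 [5y] swap r/1=1477/45119: DF=(1 − 1477/45119·(0.957700+0.925400+0.901700+0.874800))/(1+1477/45119) = 8523/10000 ≈ 0.852300
step 6 [6y] zero: DF = P = 4219/5000 ≈ 0.843800

1 1 9577/10000
2 2 4627/5000
3 3 9017/10000
4 4 2187/2500
5 5 8523/10000
6 6 4219/5000
DF(1y) = 9577/10000 ≈ 0.957700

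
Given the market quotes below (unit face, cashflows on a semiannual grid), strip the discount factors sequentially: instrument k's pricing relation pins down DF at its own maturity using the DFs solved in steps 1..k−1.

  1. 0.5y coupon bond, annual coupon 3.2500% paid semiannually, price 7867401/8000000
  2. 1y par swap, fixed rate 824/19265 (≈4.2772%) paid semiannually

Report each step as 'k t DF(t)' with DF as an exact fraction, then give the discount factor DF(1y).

step 1 [0.5y] bond c/2=13/800: DF=(7867401/8000000 − 13/800·(0))/(1+13/800) = 9677/10000 ≈ 0.967700
step 2 [1y] swap r/2=412/19265: DF=(1 − 412/19265·(0.967700))/(1+412/19265) = 2397/2500 ≈ 0.958800

1 1/2 9677/10000
2 1 2397/2500
DF(1y) = 2397/2500 ≈ 0.958800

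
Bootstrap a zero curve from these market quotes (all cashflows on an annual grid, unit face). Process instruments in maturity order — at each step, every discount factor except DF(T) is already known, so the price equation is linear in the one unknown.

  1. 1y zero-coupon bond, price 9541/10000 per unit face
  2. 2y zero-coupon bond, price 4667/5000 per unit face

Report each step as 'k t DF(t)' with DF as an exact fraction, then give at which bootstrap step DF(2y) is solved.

1 1 9541/10000
2 2 4667/5000
DF(2y) is solved at step 2

step 1 [1y] zero: DF = P = 9541/10000 ≈ 0.954100
step 2 [2y] zero: DF = P = 4667/5000 ≈ 0.933400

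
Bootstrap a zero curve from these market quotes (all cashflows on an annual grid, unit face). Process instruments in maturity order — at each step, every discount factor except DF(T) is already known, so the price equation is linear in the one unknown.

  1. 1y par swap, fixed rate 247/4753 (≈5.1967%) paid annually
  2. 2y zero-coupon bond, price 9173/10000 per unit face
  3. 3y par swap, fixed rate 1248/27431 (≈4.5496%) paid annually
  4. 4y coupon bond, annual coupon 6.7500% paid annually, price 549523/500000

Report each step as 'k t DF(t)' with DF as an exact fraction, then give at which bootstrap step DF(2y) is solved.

step 1 [1y] swap r/1=247/4753: DF=(1 − 247/4753·(0))/(1+247/4753) = 4753/5000 ≈ 0.950600
step 2 [2y] zero: DF = P = 9173/10000 ≈ 0.917300
step 3 [3y] swap r/1=1248/27431: DF=(1 − 1248/27431·(0.950600+0.917300))/(1+1248/27431) = 547/625 ≈ 0.875200
step 4 [4y] bond c/1=27/400: DF=(549523/500000 − 27/400·(0.950600+0.917300+0.875200))/(1+27/400) = 8561/10000 ≈ 0.856100

1 1 4753/5000
2 2 9173/10000
3 3 547/625
4 4 8561/10000
DF(2y) is solved at step 2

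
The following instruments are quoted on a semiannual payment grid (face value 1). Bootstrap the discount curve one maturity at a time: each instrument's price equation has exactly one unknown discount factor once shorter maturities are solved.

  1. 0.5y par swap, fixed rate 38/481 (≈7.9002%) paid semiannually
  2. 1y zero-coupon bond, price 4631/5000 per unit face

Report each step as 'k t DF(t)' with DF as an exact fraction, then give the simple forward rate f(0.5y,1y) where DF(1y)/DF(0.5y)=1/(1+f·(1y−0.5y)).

1 1/2 481/500
2 1 4631/5000
f(0.5y,1y) = ((481/500)/(4631/5000) − 1)/(1/2) = 358/4631 ≈ 7.7305%

step 1 [0.5y] swap r/2=19/481: DF=(1 − 19/481·(0))/(1+19/481) = 481/500 ≈ 0.962000
step 2 [1y] zero: DF = P = 4631/5000 ≈ 0.926200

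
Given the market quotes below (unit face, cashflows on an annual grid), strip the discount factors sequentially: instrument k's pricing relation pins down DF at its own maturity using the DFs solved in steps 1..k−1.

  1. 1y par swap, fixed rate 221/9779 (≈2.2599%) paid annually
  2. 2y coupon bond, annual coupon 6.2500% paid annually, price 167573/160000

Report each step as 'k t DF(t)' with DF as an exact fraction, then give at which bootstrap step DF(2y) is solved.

1 1 9779/10000
2 2 4641/5000
DF(2y) is solved at step 2

step 1 [1y] swap r/1=221/9779: DF=(1 − 221/9779·(0))/(1+221/9779) = 9779/10000 ≈ 0.977900
step 2 [2y] bond c/1=1/16: DF=(167573/160000 − 1/16·(0.977900))/(1+1/16) = 4641/5000 ≈ 0.928200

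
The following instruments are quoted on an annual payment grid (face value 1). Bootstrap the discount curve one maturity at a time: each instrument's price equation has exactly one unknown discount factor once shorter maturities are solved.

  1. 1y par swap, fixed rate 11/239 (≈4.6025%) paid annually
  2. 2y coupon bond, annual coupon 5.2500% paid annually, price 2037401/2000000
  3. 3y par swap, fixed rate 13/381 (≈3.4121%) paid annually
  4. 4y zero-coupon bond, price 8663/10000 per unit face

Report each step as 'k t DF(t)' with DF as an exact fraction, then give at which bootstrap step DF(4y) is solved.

step 1 [1y] swap r/1=11/239: DF=(1 − 11/239·(0))/(1+11/239) = 239/250 ≈ 0.956000
step 2 [2y] bond c/1=21/400: DF=(2037401/2000000 − 21/400·(0.956000))/(1+21/400) = 4601/5000 ≈ 0.920200
step 3 [3y] swap r/1=13/381: DF=(1 − 13/381·(0.956000+0.920200))/(1+13/381) = 9051/10000 ≈ 0.905100
step 4 [4y] zero: DF = P = 8663/10000 ≈ 0.866300

1 1 239/250
2 2 4601/5000
3 3 9051/10000
4 4 8663/10000
DF(4y) is solved at step 4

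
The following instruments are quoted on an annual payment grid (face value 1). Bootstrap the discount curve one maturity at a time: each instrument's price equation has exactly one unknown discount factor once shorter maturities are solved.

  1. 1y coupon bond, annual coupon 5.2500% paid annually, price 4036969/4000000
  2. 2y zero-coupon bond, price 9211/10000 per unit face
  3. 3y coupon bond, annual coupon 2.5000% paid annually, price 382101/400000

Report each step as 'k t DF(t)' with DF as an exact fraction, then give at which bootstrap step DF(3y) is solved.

step 1 [1y] bond c/1=21/400: DF=(4036969/4000000 − 21/400·(0))/(1+21/400) = 9589/10000 ≈ 0.958900
step 2 [2y] zero: DF = P = 9211/10000 ≈ 0.921100
step 3 [3y] bond c/1=1/40: DF=(382101/400000 − 1/40·(0.958900+0.921100))/(1+1/40) = 8861/10000 ≈ 0.886100

1 1 9589/10000
2 2 9211/10000
3 3 8861/10000
DF(3y) is solved at step 3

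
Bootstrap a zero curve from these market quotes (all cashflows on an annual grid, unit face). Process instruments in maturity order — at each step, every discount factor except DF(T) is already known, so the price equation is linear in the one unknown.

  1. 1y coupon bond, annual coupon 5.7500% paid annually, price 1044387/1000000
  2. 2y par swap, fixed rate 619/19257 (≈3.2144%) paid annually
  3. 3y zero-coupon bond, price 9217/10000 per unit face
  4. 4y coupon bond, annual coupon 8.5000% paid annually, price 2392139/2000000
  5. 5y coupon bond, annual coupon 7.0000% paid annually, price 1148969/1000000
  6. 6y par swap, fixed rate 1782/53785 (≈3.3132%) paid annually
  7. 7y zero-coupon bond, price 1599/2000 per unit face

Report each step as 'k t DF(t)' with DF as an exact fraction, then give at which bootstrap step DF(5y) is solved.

1 1 2469/2500
2 2 9381/10000
3 3 9217/10000
4 4 8793/10000
5 5 83/100
6 6 4109/5000
7 7 1599/2000
DF(5y) is solved at step 5

step 1 [1y] bond c/1=23/400: DF=(1044387/1000000 − 23/400·(0))/(1+23/400) = 2469/2500 ≈ 0.987600
step 2 [2y] swap r/1=619/19257: DF=(1 − 619/19257·(0.987600))/(1+619/19257) = 9381/10000 ≈ 0.938100
step 3 [3y] zero: DF = P = 9217/10000 ≈ 0.921700
step 4 [4y] bond c/1=17/200: DF=(2392139/2000000 − 17/200·(0.987600+0.938100+0.921700))/(1+17/200) = 8793/10000 ≈ 0.879300
step 5 [5y] bond c/1=7/100: DF=(1148969/1000000 − 7/100·(0.987600+0.938100+0.921700+0.879300))/(1+7/100) = 83/100 ≈ 0.830000
step 6 [6y] swap r/1=1782/53785: DF=(1 − 1782/53785·(0.987600+0.938100+0.921700+0.879300+0.830000))/(1+1782/53785) = 4109/5000 ≈ 0.821800
step 7 [7y] zero: DF = P = 1599/2000 ≈ 0.799500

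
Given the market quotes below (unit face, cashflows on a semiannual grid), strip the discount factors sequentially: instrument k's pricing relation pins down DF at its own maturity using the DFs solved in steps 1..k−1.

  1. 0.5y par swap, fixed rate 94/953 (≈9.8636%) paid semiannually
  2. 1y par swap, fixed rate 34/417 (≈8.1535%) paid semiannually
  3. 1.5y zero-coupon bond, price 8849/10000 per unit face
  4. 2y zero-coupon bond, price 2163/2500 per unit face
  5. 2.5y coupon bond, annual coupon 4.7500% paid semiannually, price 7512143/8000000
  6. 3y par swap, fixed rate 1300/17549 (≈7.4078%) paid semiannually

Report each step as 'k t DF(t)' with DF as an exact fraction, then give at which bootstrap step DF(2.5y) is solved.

1 1/2 953/1000
2 1 1847/2000
3 3/2 8849/10000
4 2 2163/2500
5 5/2 8331/10000
6 3 161/200
DF(2.5y) is solved at step 5

step 1 [0.5y] swap r/2=47/953: DF=(1 − 47/953·(0))/(1+47/953) = 953/1000 ≈ 0.953000
step 2 [1y] swap r/2=17/417: DF=(1 − 17/417·(0.953000))/(1+17/417) = 1847/2000 ≈ 0.923500
step 3 [1.5y] zero: DF = P = 8849/10000 ≈ 0.884900
step 4 [2y] zero: DF = P = 2163/2500 ≈ 0.865200
step 5 [2.5y] bond c/2=19/800: DF=(7512143/8000000 − 19/800·(0.953000+0.923500+0.884900+0.865200))/(1+19/800) = 8331/10000 ≈ 0.833100
step 6 [3y] swap r/2=650/17549: DF=(1 − 650/17549·(0.953000+0.923500+0.884900+0.865200+0.833100))/(1+650/17549) = 161/200 ≈ 0.805000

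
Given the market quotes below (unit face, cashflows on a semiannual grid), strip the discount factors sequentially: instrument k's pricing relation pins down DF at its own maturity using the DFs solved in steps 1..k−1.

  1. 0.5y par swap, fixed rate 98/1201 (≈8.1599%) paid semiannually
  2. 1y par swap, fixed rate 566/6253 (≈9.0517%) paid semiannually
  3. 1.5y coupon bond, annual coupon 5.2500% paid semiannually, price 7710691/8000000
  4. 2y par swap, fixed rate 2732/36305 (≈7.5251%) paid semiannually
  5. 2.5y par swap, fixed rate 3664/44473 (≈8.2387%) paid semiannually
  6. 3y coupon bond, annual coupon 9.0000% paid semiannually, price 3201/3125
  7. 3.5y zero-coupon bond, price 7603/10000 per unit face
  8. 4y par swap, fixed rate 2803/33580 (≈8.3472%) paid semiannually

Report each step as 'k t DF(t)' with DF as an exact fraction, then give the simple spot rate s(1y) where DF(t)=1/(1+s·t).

step 1 [0.5y] swap r/2=49/1201: DF=(1 − 49/1201·(0))/(1+49/1201) = 1201/1250 ≈ 0.960800
step 2 [1y] swap r/2=283/6253: DF=(1 − 283/6253·(0.960800))/(1+283/6253) = 9151/10000 ≈ 0.915100
step 3 [1.5y] bond c/2=21/800: DF=(7710691/8000000 − 21/800·(0.960800+0.915100))/(1+21/800) = 557/625 ≈ 0.891200
step 4 [2y] swap r/2=1366/36305: DF=(1 − 1366/36305·(0.960800+0.915100+0.891200))/(1+1366/36305) = 4317/5000 ≈ 0.863400
step 5 [2.5y] swap r/2=1832/44473: DF=(1 − 1832/44473·(0.960800+0.915100+0.891200+0.863400))/(1+1832/44473) = 1021/1250 ≈ 0.816800
step 6 [3y] bond c/2=9/200: DF=(3201/3125 − 9/200·(0.960800+0.915100+0.891200+0.863400+0.816800))/(1+9/200) = 7887/10000 ≈ 0.788700
step 7 [3.5y] zero: DF = P = 7603/10000 ≈ 0.760300
step 8 [4y] swap r/2=2803/67160: DF=(1 − 2803/67160·(0.960800+0.915100+0.891200+0.863400+0.816800+0.788700+0.760300))/(1+2803/67160) = 7197/10000 ≈ 0.719700

1 1/2 1201/1250
2 1 9151/10000
3 3/2 557/625
4 2 4317/5000
5 5/2 1021/1250
6 3 7887/10000
7 7/2 7603/10000
8 4 7197/10000
s(1y) = (1/(9151/10000) − 1)/(1) = 849/9151 ≈ 9.2777%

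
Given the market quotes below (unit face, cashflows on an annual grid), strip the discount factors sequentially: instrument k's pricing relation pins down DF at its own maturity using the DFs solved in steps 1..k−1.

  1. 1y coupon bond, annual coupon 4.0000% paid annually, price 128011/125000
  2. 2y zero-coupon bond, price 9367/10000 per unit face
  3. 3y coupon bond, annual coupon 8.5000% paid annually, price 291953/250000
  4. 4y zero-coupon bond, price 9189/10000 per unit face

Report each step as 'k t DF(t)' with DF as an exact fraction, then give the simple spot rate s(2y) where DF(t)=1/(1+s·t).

step 1 [1y] bond c/1=1/25: DF=(128011/125000 − 1/25·(0))/(1+1/25) = 9847/10000 ≈ 0.984700
step 2 [2y] zero: DF = P = 9367/10000 ≈ 0.936700
step 3 [3y] bond c/1=17/200: DF=(291953/250000 − 17/200·(0.984700+0.936700))/(1+17/200) = 4629/5000 ≈ 0.925800
step 4 [4y] zero: DF = P = 9189/10000 ≈ 0.918900

1 1 9847/10000
2 2 9367/10000
3 3 4629/5000
4 4 9189/10000
s(2y) = (1/(9367/10000) − 1)/(2) = 633/18734 ≈ 3.3789%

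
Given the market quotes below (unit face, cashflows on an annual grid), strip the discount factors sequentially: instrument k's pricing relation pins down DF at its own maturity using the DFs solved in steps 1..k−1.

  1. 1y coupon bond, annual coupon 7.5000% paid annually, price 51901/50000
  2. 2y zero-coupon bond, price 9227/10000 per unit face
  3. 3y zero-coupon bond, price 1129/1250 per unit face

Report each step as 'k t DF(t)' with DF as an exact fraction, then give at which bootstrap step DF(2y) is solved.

1 1 1207/1250
2 2 9227/10000
3 3 1129/1250
DF(2y) is solved at step 2

step 1 [1y] bond c/1=3/40: DF=(51901/50000 − 3/40·(0))/(1+3/40) = 1207/1250 ≈ 0.965600
step 2 [2y] zero: DF = P = 9227/10000 ≈ 0.922700
step 3 [3y] zero: DF = P = 1129/1250 ≈ 0.903200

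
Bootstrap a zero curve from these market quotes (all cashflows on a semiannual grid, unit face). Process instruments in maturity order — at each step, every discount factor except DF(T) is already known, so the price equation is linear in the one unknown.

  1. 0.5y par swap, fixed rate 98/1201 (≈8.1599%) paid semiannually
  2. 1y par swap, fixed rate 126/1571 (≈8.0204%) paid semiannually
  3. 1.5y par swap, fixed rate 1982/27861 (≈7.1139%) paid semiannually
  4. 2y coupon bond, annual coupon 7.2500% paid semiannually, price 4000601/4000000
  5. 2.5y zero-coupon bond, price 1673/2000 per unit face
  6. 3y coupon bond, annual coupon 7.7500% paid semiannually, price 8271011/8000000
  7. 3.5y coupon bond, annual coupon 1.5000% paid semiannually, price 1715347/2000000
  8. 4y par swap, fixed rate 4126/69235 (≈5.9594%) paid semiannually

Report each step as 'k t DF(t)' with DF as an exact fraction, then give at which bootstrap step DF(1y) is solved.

step 1 [0.5y] swap r/2=49/1201: DF=(1 − 49/1201·(0))/(1+49/1201) = 1201/1250 ≈ 0.960800
step 2 [1y] swap r/2=63/1571: DF=(1 − 63/1571·(0.960800))/(1+63/1571) = 2311/2500 ≈ 0.924400
step 3 [1.5y] swap r/2=991/27861: DF=(1 − 991/27861·(0.960800+0.924400))/(1+991/27861) = 9009/10000 ≈ 0.900900
step 4 [2y] bond c/2=29/800: DF=(4000601/4000000 − 29/800·(0.960800+0.924400+0.900900))/(1+29/800) = 8677/10000 ≈ 0.867700
step 5 [2.5y] zero: DF = P = 1673/2000 ≈ 0.836500
step 6 [3y] bond c/2=31/800: DF=(8271011/8000000 − 31/800·(0.960800+0.924400+0.900900+0.867700+0.836500))/(1+31/800) = 4139/5000 ≈ 0.827800
step 7 [3.5y] bond c/2=3/400: DF=(1715347/2000000 − 3/400·(0.960800+0.924400+0.900900+0.867700+0.836500+0.827800))/(1+3/400) = 8117/10000 ≈ 0.811700
step 8 [4y] swap r/2=2063/69235: DF=(1 − 2063/69235·(0.960800+0.924400+0.900900+0.867700+0.836500+0.827800+0.811700))/(1+2063/69235) = 7937/10000 ≈ 0.793700

1 1/2 1201/1250
2 1 2311/2500
3 3/2 9009/10000
4 2 8677/10000
5 5/2 1673/2000
6 3 4139/5000
7 7/2 8117/10000
8 4 7937/10000
DF(1y) is solved at step 2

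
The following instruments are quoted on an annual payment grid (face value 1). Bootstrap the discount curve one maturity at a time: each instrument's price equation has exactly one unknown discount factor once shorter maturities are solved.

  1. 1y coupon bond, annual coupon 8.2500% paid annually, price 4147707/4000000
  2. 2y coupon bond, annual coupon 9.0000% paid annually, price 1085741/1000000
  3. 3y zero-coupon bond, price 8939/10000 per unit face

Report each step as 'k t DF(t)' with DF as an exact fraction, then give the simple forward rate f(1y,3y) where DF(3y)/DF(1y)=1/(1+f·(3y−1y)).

step 1 [1y] bond c/1=33/400: DF=(4147707/4000000 − 33/400·(0))/(1+33/400) = 9579/10000 ≈ 0.957900
step 2 [2y] bond c/1=9/100: DF=(1085741/1000000 − 9/100·(0.957900))/(1+9/100) = 917/1000 ≈ 0.917000
step 3 [3y] zero: DF = P = 8939/10000 ≈ 0.893900

1 1 9579/10000
2 2 917/1000
3 3 8939/10000
f(1y,3y) = ((9579/10000)/(8939/10000) − 1)/(2) = 320/8939 ≈ 3.5798%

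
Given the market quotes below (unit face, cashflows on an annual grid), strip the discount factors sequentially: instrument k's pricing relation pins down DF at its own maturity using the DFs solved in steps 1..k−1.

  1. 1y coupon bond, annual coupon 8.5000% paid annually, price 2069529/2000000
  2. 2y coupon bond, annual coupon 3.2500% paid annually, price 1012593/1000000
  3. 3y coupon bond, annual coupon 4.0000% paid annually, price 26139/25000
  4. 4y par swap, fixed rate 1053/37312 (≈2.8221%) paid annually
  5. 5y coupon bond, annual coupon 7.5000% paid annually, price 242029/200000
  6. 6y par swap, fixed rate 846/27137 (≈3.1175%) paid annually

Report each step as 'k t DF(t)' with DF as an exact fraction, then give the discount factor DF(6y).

1 1 9537/10000
2 2 9507/10000
3 3 9321/10000
4 4 8947/10000
5 5 4327/5000
6 6 2077/2500
DF(6y) = 2077/2500 ≈ 0.830800

step 1 [1y] bond c/1=17/200: DF=(2069529/2000000 − 17/200·(0))/(1+17/200) = 9537/10000 ≈ 0.953700
step 2 [2y] bond c/1=13/400: DF=(1012593/1000000 − 13/400·(0.953700))/(1+13/400) = 9507/10000 ≈ 0.950700
step 3 [3y] bond c/1=1/25: DF=(26139/25000 − 1/25·(0.953700+0.950700))/(1+1/25) = 9321/10000 ≈ 0.932100
step 4 [4y] swap r/1=1053/37312: DF=(1 − 1053/37312·(0.953700+0.950700+0.932100))/(1+1053/37312) = 8947/10000 ≈ 0.894700
step 5 [5y] bond c/1=3/40: DF=(242029/200000 − 3/40·(0.953700+0.950700+0.932100+0.894700))/(1+3/40) = 4327/5000 ≈ 0.865400
step 6 [6y] swap r/1=846/27137: DF=(1 − 846/27137·(0.953700+0.950700+0.932100+0.894700+0.865400))/(1+846/27137) = 2077/2500 ≈ 0.830800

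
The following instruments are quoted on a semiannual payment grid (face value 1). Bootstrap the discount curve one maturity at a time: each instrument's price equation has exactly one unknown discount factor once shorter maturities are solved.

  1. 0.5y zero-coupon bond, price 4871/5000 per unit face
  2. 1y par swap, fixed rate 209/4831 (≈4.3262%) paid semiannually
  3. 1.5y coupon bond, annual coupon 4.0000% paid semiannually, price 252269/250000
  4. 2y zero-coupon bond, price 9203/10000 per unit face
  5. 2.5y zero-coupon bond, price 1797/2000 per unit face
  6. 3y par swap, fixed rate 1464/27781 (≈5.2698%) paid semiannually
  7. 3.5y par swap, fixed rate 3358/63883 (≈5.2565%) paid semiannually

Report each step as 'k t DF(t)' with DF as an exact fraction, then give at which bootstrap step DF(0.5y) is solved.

1 1/2 4871/5000
2 1 4791/5000
3 3/2 4757/5000
4 2 9203/10000
5 5/2 1797/2000
6 3 1067/1250
7 7/2 8321/10000
DF(0.5y) is solved at step 1

step 1 [0.5y] zero: DF = P = 4871/5000 ≈ 0.974200
step 2 [1y] swap r/2=209/9662: DF=(1 − 209/9662·(0.974200))/(1+209/9662) = 4791/5000 ≈ 0.958200
step 3 [1.5y] bond c/2=1/50: DF=(252269/250000 − 1/50·(0.974200+0.958200))/(1+1/50) = 4757/5000 ≈ 0.951400
step 4 [2y] zero: DF = P = 9203/10000 ≈ 0.920300
step 5 [2.5y] zero: DF = P = 1797/2000 ≈ 0.898500
step 6 [3y] swap r/2=732/27781: DF=(1 − 732/27781·(0.974200+0.958200+0.951400+0.920300+0.898500))/(1+732/27781) = 1067/1250 ≈ 0.853600
step 7 [3.5y] swap r/2=1679/63883: DF=(1 − 1679/63883·(0.974200+0.958200+0.951400+0.920300+0.898500+0.853600))/(1+1679/63883) = 8321/10000 ≈ 0.832100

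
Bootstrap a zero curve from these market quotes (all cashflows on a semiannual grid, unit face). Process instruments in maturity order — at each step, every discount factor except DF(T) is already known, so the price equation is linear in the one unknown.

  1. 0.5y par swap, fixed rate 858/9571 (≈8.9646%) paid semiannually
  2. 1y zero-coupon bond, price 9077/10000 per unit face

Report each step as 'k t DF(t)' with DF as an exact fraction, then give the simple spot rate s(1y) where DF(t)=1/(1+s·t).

step 1 [0.5y] swap r/2=429/9571: DF=(1 − 429/9571·(0))/(1+429/9571) = 9571/10000 ≈ 0.957100
step 2 [1y] zero: DF = P = 9077/10000 ≈ 0.907700

1 1/2 9571/10000
2 1 9077/10000
s(1y) = (1/(9077/10000) − 1)/(1) = 923/9077 ≈ 10.1686%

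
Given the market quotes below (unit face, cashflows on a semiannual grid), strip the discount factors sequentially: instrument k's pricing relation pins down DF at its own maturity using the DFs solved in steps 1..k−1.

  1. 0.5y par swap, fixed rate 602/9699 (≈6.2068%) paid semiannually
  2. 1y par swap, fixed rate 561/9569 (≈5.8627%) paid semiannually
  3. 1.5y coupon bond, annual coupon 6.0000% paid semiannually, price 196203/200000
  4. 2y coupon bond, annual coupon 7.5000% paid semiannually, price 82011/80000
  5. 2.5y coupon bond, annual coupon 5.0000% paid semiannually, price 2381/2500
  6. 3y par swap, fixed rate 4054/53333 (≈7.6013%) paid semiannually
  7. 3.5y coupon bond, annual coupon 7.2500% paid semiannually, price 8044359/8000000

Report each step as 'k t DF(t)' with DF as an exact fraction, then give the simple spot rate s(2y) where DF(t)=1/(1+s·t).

step 1 [0.5y] swap r/2=301/9699: DF=(1 − 301/9699·(0))/(1+301/9699) = 9699/10000 ≈ 0.969900
step 2 [1y] swap r/2=561/19138: DF=(1 − 561/19138·(0.969900))/(1+561/19138) = 9439/10000 ≈ 0.943900
step 3 [1.5y] bond c/2=3/100: DF=(196203/200000 − 3/100·(0.969900+0.943900))/(1+3/100) = 8967/10000 ≈ 0.896700
step 4 [2y] bond c/2=3/80: DF=(82011/80000 − 3/80·(0.969900+0.943900+0.896700))/(1+3/80) = 1773/2000 ≈ 0.886500
step 5 [2.5y] bond c/2=1/40: DF=(2381/2500 − 1/40·(0.969900+0.943900+0.896700+0.886500))/(1+1/40) = 839/1000 ≈ 0.839000
step 6 [3y] swap r/2=2027/53333: DF=(1 − 2027/53333·(0.969900+0.943900+0.896700+0.886500+0.839000))/(1+2027/53333) = 7973/10000 ≈ 0.797300
step 7 [3.5y] bond c/2=29/800: DF=(8044359/8000000 − 29/800·(0.969900+0.943900+0.896700+0.886500+0.839000+0.797300))/(1+29/800) = 3919/5000 ≈ 0.783800

1 1/2 9699/10000
2 1 9439/10000
3 3/2 8967/10000
4 2 1773/2000
5 5/2 839/1000
6 3 7973/10000
7 7/2 3919/5000
s(2y) = (1/(1773/2000) − 1)/(2) = 227/3546 ≈ 6.4016%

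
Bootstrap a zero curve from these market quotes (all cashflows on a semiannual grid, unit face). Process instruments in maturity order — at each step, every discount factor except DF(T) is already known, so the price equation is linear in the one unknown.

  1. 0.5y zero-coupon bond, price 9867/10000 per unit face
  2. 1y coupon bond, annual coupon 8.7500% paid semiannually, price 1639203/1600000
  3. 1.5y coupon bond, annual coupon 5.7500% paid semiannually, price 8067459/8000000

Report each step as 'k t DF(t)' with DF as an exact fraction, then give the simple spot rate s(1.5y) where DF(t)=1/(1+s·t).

1 1/2 9867/10000
2 1 4701/5000
3 3/2 579/625
s(1.5y) = (1/(579/625) − 1)/(3/2) = 92/1737 ≈ 5.2965%

step 1 [0.5y] zero: DF = P = 9867/10000 ≈ 0.986700
step 2 [1y] bond c/2=7/160: DF=(1639203/1600000 − 7/160·(0.986700))/(1+7/160) = 4701/5000 ≈ 0.940200
step 3 [1.5y] bond c/2=23/800: DF=(8067459/8000000 − 23/800·(0.986700+0.940200))/(1+23/800) = 579/625 ≈ 0.926400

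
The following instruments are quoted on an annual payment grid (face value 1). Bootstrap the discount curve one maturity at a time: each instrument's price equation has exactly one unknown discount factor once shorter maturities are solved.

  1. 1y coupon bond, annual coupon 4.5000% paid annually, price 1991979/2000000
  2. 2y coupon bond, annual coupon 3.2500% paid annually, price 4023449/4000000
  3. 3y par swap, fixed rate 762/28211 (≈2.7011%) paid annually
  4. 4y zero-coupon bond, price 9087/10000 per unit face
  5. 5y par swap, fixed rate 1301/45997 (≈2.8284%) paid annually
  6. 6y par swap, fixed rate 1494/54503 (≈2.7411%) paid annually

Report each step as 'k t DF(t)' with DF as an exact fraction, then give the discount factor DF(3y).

1 1 9531/10000
2 2 4721/5000
3 3 4619/5000
4 4 9087/10000
5 5 8699/10000
6 6 4253/5000
DF(3y) = 4619/5000 ≈ 0.923800

step 1 [1y] bond c/1=9/200: DF=(1991979/2000000 − 9/200·(0))/(1+9/200) = 9531/10000 ≈ 0.953100
step 2 [2y] bond c/1=13/400: DF=(4023449/4000000 − 13/400·(0.953100))/(1+13/400) = 4721/5000 ≈ 0.944200
step 3 [3y] swap r/1=762/28211: DF=(1 − 762/28211·(0.953100+0.944200))/(1+762/28211) = 4619/5000 ≈ 0.923800
step 4 [4y] zero: DF = P = 9087/10000 ≈ 0.908700
step 5 [5y] swap r/1=1301/45997: DF=(1 − 1301/45997·(0.953100+0.944200+0.923800+0.908700))/(1+1301/45997) = 8699/10000 ≈ 0.869900
step 6 [6y] swap r/1=1494/54503: DF=(1 − 1494/54503·(0.953100+0.944200+0.923800+0.908700+0.869900))/(1+1494/54503) = 4253/5000 ≈ 0.850600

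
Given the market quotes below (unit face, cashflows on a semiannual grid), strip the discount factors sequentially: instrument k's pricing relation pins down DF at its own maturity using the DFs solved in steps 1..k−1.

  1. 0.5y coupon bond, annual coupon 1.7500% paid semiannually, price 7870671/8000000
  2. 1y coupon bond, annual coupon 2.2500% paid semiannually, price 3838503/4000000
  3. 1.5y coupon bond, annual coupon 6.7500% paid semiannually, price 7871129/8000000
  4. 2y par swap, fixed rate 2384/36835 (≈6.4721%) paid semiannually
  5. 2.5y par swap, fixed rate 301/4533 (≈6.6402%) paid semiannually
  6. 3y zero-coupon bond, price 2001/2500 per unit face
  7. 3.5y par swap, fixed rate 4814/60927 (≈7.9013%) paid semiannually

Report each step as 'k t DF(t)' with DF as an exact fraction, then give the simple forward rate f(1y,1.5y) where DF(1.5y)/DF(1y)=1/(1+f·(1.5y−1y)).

1 1/2 9753/10000
2 1 9381/10000
3 3/2 8893/10000
4 2 1101/1250
5 5/2 1699/2000
6 3 2001/2500
7 7/2 7593/10000
f(1y,1.5y) = ((9381/10000)/(8893/10000) − 1)/(1/2) = 976/8893 ≈ 10.9749%

step 1 [0.5y] bond c/2=7/800: DF=(7870671/8000000 − 7/800·(0))/(1+7/800) = 9753/10000 ≈ 0.975300
step 2 [1y] bond c/2=9/800: DF=(3838503/4000000 − 9/800·(0.975300))/(1+9/800) = 9381/10000 ≈ 0.938100
step 3 [1.5y] bond c/2=27/800: DF=(7871129/8000000 − 27/800·(0.975300+0.938100))/(1+27/800) = 8893/10000 ≈ 0.889300
step 4 [2y] swap r/2=1192/36835: DF=(1 − 1192/36835·(0.975300+0.938100+0.889300))/(1+1192/36835) = 1101/1250 ≈ 0.880800
step 5 [2.5y] swap r/2=301/9066: DF=(1 − 301/9066·(0.975300+0.938100+0.889300+0.880800))/(1+301/9066) = 1699/2000 ≈ 0.849500
step 6 [3y] zero: DF = P = 2001/2500 ≈ 0.800400
step 7 [3.5y] swap r/2=2407/60927: DF=(1 − 2407/60927·(0.975300+0.938100+0.889300+0.880800+0.849500+0.800400))/(1+2407/60927) = 7593/10000 ≈ 0.759300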